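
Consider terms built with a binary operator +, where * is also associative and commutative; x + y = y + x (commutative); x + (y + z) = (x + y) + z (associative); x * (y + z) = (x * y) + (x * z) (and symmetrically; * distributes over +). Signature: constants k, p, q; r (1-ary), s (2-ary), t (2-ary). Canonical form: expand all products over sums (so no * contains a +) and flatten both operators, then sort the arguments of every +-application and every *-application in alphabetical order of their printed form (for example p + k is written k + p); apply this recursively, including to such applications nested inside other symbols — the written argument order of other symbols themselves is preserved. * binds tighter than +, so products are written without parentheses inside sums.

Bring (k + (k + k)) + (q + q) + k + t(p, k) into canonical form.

Answer: k + k + k + k + q + q + t(p, k)

Derivation:
Un-nest:  k + k + k + q + q + k + t(p, k)
Sort arguments:  k + k + k + k + q + q + t(p, k)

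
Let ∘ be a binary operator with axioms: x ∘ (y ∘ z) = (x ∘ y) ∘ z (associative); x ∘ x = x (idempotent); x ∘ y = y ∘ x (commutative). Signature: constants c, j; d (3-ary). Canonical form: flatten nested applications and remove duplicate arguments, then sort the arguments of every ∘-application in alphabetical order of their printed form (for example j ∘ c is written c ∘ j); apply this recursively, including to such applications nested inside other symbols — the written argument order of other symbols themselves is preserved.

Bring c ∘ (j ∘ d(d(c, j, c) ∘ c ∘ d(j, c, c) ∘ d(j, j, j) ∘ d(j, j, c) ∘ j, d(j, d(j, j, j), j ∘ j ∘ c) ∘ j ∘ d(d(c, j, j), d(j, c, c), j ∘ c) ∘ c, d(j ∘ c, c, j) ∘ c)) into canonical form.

Answer: c ∘ d(c ∘ d(c, j, c) ∘ d(j, c, c) ∘ d(j, j, c) ∘ d(j, j, j) ∘ j, c ∘ d(d(c, j, j), d(j, c, c), c ∘ j) ∘ d(j, d(j, j, j), c ∘ j) ∘ j, c ∘ d(c ∘ j, c, j)) ∘ j

Derivation:
Merge nested applications:  c ∘ j ∘ d(d(c, j, c) ∘ c ∘ d(j, c, c) ∘ d(j, j, j) ∘ d(j, j, c) ∘ j, d(j, d(j, j, j), j ∘ j ∘ c) ∘ j ∘ d(d(c, j, j), d(j, c, c), j ∘ c) ∘ c, d(j ∘ c, c, j) ∘ c)
Inside:  d(d(c, j, c) ∘ c ∘ d(j, c, c) ∘ d(j, j, j) ∘ d(j, j, c) ∘ j, d(j, d(j, j, j), j ∘ j ∘ c) ∘ j ∘ d(d(c, j, j), d(j, c, c), j ∘ c) ∘ c, d(j ∘ c, c, j) ∘ c)  →  d(c ∘ d(c, j, c) ∘ d(j, c, c) ∘ d(j, j, c) ∘ d(j, j, j) ∘ j, c ∘ d(d(c, j, j), d(j, c, c), c ∘ j) ∘ d(j, d(j, j, j), c ∘ j) ∘ j, c ∘ d(c ∘ j, c, j))
Sort arguments:  c ∘ d(c ∘ d(c, j, c) ∘ d(j, c, c) ∘ d(j, j, c) ∘ d(j, j, j) ∘ j, c ∘ d(d(c, j, j), d(j, c, c), c ∘ j) ∘ d(j, d(j, j, j), c ∘ j) ∘ j, c ∘ d(c ∘ j, c, j)) ∘ j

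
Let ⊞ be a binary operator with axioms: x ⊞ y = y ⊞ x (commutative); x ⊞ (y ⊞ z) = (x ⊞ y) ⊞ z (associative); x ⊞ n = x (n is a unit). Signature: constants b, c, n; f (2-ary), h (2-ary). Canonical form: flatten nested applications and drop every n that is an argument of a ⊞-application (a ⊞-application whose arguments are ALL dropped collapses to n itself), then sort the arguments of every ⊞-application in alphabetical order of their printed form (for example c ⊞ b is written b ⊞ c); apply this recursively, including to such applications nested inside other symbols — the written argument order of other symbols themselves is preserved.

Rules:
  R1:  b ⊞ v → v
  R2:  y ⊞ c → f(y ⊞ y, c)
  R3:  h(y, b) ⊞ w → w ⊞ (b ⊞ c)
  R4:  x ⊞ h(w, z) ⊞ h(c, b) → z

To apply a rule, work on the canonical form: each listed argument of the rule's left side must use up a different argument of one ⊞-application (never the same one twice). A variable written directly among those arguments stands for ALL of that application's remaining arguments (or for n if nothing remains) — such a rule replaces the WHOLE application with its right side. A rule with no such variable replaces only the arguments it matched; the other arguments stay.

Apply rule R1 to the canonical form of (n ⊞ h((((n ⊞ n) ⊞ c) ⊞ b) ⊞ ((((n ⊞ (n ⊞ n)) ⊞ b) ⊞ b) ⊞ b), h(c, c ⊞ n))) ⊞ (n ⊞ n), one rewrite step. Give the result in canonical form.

Answer: h(b ⊞ b ⊞ b ⊞ c, h(c, c))

Derivation:
Canonical form:  h(b ⊞ b ⊞ b ⊞ b ⊞ c, h(c, c))
Apply R1:  consuming b;  v := b ⊞ b ⊞ b ⊞ c
The extension variable absorbs all remaining arguments, so the whole application is rewritten.
Giving:  h(b ⊞ b ⊞ b ⊞ c, h(c, c))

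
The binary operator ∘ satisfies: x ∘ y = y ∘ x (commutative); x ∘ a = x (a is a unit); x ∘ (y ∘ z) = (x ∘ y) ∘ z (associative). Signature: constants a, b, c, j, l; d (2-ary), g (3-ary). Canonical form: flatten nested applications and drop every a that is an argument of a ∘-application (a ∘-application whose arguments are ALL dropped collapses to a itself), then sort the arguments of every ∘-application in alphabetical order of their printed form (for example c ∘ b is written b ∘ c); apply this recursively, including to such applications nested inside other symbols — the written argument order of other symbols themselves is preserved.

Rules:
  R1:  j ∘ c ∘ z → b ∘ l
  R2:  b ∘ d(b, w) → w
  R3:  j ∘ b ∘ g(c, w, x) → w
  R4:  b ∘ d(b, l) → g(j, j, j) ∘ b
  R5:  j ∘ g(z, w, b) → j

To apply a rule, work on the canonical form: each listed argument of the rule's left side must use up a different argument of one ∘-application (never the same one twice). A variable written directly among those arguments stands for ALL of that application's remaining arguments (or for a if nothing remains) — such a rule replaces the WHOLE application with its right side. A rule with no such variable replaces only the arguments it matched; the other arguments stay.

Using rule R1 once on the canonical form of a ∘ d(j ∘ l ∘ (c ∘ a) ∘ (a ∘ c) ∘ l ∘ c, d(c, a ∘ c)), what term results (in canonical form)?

Canonical form:  d(c ∘ c ∘ c ∘ j ∘ l ∘ l, d(c, c))
Match R1:  consume c, j;  z := c ∘ c ∘ l ∘ l
The variable takes the whole remainder — replace the entire application.
New term:  d(b ∘ l, d(c, c))

Answer: d(b ∘ l, d(c, c))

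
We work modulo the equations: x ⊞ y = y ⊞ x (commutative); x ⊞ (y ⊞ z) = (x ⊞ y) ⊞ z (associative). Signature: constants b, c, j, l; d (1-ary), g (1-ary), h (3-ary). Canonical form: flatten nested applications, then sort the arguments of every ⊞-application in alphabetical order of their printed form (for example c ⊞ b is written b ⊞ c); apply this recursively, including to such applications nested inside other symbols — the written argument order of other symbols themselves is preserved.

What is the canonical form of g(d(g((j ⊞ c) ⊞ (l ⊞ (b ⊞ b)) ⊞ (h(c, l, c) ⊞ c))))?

Descend into:  (j ⊞ c) ⊞ (l ⊞ (b ⊞ b)) ⊞ (h(c, l, c) ⊞ c)
Merge nested applications:  j ⊞ c ⊞ l ⊞ b ⊞ b ⊞ h(c, l, c) ⊞ c
Sort:  b ⊞ b ⊞ c ⊞ c ⊞ h(c, l, c) ⊞ j ⊞ l
Put back:  g(d(g(b ⊞ b ⊞ c ⊞ c ⊞ h(c, l, c) ⊞ j ⊞ l)))

Answer: g(d(g(b ⊞ b ⊞ c ⊞ c ⊞ h(c, l, c) ⊞ j ⊞ l)))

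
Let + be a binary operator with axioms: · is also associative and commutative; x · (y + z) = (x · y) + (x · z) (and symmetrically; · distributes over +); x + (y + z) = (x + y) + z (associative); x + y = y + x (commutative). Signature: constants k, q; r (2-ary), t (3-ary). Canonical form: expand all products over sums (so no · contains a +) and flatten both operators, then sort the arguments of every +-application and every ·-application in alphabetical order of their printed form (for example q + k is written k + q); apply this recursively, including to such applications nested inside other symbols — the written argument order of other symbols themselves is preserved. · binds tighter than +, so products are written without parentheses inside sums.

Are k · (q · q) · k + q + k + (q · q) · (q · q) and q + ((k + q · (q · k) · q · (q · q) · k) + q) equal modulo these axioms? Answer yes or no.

Answer: no — k + k · k · q · q + q + q · q · q · q vs k + k · k · q · q · q · q · q + q + q

Derivation:
Left:  k · (q · q) · k + q + k + (q · q) · (q · q)
  Merge nested applications:  k · k · q · q + q + k + q · q · q · q
  Order the arguments:  k + k · k · q · q + q + q · q · q · q
Right:  q + ((k + q · (q · k) · q · (q · q) · k) + q)
  Merge nested applications:  q + k + k · k · q · q · q · q · q + q
  Sort:  k + k · k · q · q · q · q · q + q + q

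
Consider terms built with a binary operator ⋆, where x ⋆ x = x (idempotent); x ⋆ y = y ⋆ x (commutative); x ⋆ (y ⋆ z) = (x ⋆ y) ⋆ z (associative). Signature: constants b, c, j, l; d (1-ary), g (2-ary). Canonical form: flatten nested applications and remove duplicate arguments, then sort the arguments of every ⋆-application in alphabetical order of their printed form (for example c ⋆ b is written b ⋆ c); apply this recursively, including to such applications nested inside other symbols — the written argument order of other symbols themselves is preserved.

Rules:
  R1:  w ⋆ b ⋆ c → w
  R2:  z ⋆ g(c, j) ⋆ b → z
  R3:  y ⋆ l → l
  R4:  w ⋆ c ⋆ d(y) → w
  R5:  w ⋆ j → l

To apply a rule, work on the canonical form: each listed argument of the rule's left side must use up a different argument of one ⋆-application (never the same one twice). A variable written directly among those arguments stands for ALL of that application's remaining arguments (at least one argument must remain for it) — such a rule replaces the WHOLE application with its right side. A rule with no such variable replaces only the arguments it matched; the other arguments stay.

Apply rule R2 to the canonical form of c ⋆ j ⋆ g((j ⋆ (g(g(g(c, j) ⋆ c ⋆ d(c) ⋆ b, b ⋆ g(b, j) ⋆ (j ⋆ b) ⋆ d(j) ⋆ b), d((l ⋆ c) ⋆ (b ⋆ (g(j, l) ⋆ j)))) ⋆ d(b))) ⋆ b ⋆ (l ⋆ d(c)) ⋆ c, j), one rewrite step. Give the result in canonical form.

Answer: c ⋆ g(b ⋆ c ⋆ d(b) ⋆ d(c) ⋆ g(g(c ⋆ d(c), b ⋆ d(j) ⋆ g(b, j) ⋆ j), d(b ⋆ c ⋆ g(j, l) ⋆ j ⋆ l)) ⋆ j ⋆ l, j) ⋆ j

Derivation:
Canonical form:  c ⋆ g(b ⋆ c ⋆ d(b) ⋆ d(c) ⋆ g(g(b ⋆ c ⋆ d(c) ⋆ g(c, j), b ⋆ d(j) ⋆ g(b, j) ⋆ j), d(b ⋆ c ⋆ g(j, l) ⋆ j ⋆ l)) ⋆ j ⋆ l, j) ⋆ j
R2 matches:  uses b, g(c, j);  z := c ⋆ d(c)
The variable takes the whole remainder — replace the entire application.
Giving:  c ⋆ g(b ⋆ c ⋆ d(b) ⋆ d(c) ⋆ g(g(c ⋆ d(c), b ⋆ d(j) ⋆ g(b, j) ⋆ j), d(b ⋆ c ⋆ g(j, l) ⋆ j ⋆ l)) ⋆ j ⋆ l, j) ⋆ j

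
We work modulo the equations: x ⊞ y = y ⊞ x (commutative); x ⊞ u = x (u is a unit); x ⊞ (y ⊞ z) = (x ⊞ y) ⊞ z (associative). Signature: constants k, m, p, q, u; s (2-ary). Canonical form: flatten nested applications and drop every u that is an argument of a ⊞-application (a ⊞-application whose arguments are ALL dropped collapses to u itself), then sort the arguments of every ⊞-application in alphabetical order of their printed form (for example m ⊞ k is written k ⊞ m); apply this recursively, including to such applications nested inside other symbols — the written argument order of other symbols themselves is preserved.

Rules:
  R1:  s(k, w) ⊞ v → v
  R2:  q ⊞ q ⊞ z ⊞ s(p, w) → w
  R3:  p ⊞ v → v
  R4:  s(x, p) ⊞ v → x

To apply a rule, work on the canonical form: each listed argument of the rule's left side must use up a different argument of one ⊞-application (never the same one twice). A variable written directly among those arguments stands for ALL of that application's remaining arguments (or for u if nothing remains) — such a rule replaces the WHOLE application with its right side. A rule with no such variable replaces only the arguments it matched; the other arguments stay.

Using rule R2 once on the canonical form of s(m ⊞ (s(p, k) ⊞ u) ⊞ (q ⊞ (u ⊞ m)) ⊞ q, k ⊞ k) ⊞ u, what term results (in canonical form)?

Canonical form:  s(m ⊞ m ⊞ q ⊞ q ⊞ s(p, k), k ⊞ k)
Apply R2:  consuming q, q, s(p, k);  w := k, z := m ⊞ m
The extension variable absorbs all remaining arguments, so the whole application is rewritten.
Giving:  s(k, k ⊞ k)

Answer: s(k, k ⊞ k)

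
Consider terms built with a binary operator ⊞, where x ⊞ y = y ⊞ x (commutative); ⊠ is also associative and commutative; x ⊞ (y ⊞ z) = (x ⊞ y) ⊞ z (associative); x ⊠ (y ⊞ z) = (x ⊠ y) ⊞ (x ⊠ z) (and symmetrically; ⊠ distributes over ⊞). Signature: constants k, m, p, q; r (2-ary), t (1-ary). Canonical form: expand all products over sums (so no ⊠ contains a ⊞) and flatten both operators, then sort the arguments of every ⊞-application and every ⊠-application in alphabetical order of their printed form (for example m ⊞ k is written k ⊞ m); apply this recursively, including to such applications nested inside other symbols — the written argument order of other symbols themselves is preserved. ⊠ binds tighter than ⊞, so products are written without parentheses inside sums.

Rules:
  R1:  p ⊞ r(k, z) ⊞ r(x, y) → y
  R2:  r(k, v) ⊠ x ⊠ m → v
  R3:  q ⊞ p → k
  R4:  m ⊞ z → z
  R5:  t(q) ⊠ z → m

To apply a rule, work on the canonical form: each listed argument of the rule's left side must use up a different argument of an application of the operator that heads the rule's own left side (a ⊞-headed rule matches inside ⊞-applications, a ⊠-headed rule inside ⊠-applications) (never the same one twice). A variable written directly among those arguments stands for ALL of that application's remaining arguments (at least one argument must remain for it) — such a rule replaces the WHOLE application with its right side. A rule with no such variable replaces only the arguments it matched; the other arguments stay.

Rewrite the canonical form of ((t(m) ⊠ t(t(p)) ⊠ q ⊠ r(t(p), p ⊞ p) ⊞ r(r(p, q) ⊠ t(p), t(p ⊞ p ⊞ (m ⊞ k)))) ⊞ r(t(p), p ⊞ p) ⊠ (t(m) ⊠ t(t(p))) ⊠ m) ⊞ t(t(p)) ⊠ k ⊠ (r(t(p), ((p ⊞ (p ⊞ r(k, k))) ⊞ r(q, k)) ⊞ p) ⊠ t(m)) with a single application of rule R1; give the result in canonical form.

Answer: k ⊠ r(t(p), k ⊞ p ⊞ p) ⊠ t(m) ⊠ t(t(p)) ⊞ m ⊠ r(t(p), p ⊞ p) ⊠ t(m) ⊠ t(t(p)) ⊞ q ⊠ r(t(p), p ⊞ p) ⊠ t(m) ⊠ t(t(p)) ⊞ r(r(p, q) ⊠ t(p), t(k ⊞ m ⊞ p ⊞ p))

Derivation:
Canonical form:  k ⊠ r(t(p), p ⊞ p ⊞ p ⊞ r(k, k) ⊞ r(q, k)) ⊠ t(m) ⊠ t(t(p)) ⊞ m ⊠ r(t(p), p ⊞ p) ⊠ t(m) ⊠ t(t(p)) ⊞ q ⊠ r(t(p), p ⊞ p) ⊠ t(m) ⊠ t(t(p)) ⊞ r(r(p, q) ⊠ t(p), t(k ⊞ m ⊞ p ⊞ p))
R1 matches:  uses p, r(k, k), r(q, k);  x := q, y := k, z := k
Result:  k ⊠ r(t(p), k ⊞ p ⊞ p) ⊠ t(m) ⊠ t(t(p)) ⊞ m ⊠ r(t(p), p ⊞ p) ⊠ t(m) ⊠ t(t(p)) ⊞ q ⊠ r(t(p), p ⊞ p) ⊠ t(m) ⊠ t(t(p)) ⊞ r(r(p, q) ⊠ t(p), t(k ⊞ m ⊞ p ⊞ p))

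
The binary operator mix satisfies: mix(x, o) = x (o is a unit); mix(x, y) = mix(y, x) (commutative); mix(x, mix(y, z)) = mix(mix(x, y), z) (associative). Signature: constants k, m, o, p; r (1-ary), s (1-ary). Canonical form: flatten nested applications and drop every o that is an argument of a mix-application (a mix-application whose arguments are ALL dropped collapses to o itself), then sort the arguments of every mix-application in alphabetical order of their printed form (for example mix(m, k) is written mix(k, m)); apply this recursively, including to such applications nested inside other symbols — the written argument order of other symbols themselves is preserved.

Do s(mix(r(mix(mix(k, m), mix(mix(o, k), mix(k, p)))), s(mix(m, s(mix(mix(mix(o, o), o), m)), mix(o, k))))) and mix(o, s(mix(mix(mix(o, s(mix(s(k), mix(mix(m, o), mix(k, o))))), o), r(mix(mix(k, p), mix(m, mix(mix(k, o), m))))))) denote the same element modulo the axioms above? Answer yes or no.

Left:  s(mix(r(mix(mix(k, m), mix(mix(o, k), mix(k, p)))), s(mix(m, s(mix(mix(mix(o, o), o), m)), mix(o, k)))))
  Focus inside:  mix(r(mix(mix(k, m), mix(mix(o, k), mix(k, p)))), s(mix(m, s(mix(mix(mix(o, o), o), m)), mix(o, k))))
  Simplify inside:  r(mix(mix(k, m), mix(mix(o, k), mix(k, p))))  →  r(mix(k, k, k, m, p))
  Canonicalize subterm:  s(mix(m, s(mix(mix(mix(o, o), o), m)), mix(o, k)))  →  s(mix(k, m, s(m)))
  Sort:  mix(r(mix(k, k, k, m, p)), s(mix(k, m, s(m))))
  Reassemble:  s(mix(r(mix(k, k, k, m, p)), s(mix(k, m, s(m)))))
Right:  mix(o, s(mix(mix(mix(o, s(mix(s(k), mix(mix(m, o), mix(k, o))))), o), r(mix(mix(k, p), mix(m, mix(mix(k, o), m)))))))
  Canonicalize subterm:  s(mix(mix(mix(o, s(mix(s(k), mix(mix(m, o), mix(k, o))))), o), r(mix(mix(k, p), mix(m, mix(mix(k, o), m))))))  →  s(mix(r(mix(k, k, m, m, p)), s(mix(k, m, s(k)))))
  Drop the unit:  drop o
  Sort:  s(mix(r(mix(k, k, m, m, p)), s(mix(k, m, s(k)))))

Answer: no — s(mix(r(mix(k, k, k, m, p)), s(mix(k, m, s(m))))) vs s(mix(r(mix(k, k, m, m, p)), s(mix(k, m, s(k)))))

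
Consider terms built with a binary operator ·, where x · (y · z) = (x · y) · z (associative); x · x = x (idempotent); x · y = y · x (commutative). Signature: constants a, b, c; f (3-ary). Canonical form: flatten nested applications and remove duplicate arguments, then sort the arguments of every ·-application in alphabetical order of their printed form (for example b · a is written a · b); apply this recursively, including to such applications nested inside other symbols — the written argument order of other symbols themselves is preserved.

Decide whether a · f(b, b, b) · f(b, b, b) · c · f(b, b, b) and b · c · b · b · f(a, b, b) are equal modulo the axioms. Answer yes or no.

Left:  a · f(b, b, b) · f(b, b, b) · c · f(b, b, b)
  Idempotence:  drop duplicate f(b, b, b), f(b, b, b)
  Order the arguments:  a · c · f(b, b, b)
Right:  b · c · b · b · f(a, b, b)
  Idempotence:  drop duplicate b, b
  Sort:  b · c · f(a, b, b)

Answer: no — a · c · f(b, b, b) vs b · c · f(a, b, b)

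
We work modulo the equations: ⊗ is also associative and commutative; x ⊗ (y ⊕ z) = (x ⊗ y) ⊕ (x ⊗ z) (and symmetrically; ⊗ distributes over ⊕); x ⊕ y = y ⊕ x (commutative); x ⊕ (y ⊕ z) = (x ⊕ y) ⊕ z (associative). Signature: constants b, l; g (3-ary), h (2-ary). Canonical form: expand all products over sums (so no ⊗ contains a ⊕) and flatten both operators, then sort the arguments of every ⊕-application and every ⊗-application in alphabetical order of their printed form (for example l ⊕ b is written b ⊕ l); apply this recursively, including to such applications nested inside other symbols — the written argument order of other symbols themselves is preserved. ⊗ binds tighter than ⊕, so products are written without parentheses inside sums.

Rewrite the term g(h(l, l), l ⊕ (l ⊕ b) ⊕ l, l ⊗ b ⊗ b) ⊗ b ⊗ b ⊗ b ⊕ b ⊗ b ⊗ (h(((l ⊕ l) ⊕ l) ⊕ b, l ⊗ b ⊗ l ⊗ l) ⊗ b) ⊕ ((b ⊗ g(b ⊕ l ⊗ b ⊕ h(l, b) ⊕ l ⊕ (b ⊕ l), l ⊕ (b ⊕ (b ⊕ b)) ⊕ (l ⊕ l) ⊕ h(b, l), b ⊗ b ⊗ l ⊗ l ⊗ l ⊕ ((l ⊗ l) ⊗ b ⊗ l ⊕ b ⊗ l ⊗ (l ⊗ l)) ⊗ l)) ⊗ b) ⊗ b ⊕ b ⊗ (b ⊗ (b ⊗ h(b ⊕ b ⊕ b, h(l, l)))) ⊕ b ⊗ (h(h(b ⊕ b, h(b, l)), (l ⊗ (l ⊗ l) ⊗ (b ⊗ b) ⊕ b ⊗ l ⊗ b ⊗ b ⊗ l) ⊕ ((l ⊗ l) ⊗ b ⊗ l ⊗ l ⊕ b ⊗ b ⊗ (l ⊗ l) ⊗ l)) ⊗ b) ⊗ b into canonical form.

Expand products over sums:  b ⊗ b ⊗ b ⊗ g(h(l, l), b ⊕ l ⊕ l ⊕ l, b ⊗ b ⊗ l) ⊕ b ⊗ b ⊗ b ⊗ h(b ⊕ l ⊕ l ⊕ l, b ⊗ l ⊗ l ⊗ l) ⊕ b ⊗ b ⊗ b ⊗ g(b ⊕ b ⊕ b ⊗ l ⊕ h(l, b) ⊕ l ⊕ l, b ⊕ b ⊕ b ⊕ h(b, l) ⊕ l ⊕ l ⊕ l, b ⊗ b ⊗ l ⊗ l ⊗ l ⊕ b ⊗ l ⊗ l ⊗ l ⊗ l ⊕ b ⊗ l ⊗ l ⊗ l ⊗ l) ⊕ b ⊗ b ⊗ b ⊗ h(b ⊕ b ⊕ b, h(l, l)) ⊕ b ⊗ b ⊗ b ⊗ h(h(b ⊕ b, h(b, l)), b ⊗ b ⊗ b ⊗ l ⊗ l ⊕ b ⊗ b ⊗ l ⊗ l ⊗ l ⊕ b ⊗ b ⊗ l ⊗ l ⊗ l ⊕ b ⊗ l ⊗ l ⊗ l ⊗ l)
Sort:  b ⊗ b ⊗ b ⊗ g(b ⊕ b ⊕ b ⊗ l ⊕ h(l, b) ⊕ l ⊕ l, b ⊕ b ⊕ b ⊕ h(b, l) ⊕ l ⊕ l ⊕ l, b ⊗ b ⊗ l ⊗ l ⊗ l ⊕ b ⊗ l ⊗ l ⊗ l ⊗ l ⊕ b ⊗ l ⊗ l ⊗ l ⊗ l) ⊕ b ⊗ b ⊗ b ⊗ g(h(l, l), b ⊕ l ⊕ l ⊕ l, b ⊗ b ⊗ l) ⊕ b ⊗ b ⊗ b ⊗ h(b ⊕ b ⊕ b, h(l, l)) ⊕ b ⊗ b ⊗ b ⊗ h(b ⊕ l ⊕ l ⊕ l, b ⊗ l ⊗ l ⊗ l) ⊕ b ⊗ b ⊗ b ⊗ h(h(b ⊕ b, h(b, l)), b ⊗ b ⊗ b ⊗ l ⊗ l ⊕ b ⊗ b ⊗ l ⊗ l ⊗ l ⊕ b ⊗ b ⊗ l ⊗ l ⊗ l ⊕ b ⊗ l ⊗ l ⊗ l ⊗ l)

Answer: b ⊗ b ⊗ b ⊗ g(b ⊕ b ⊕ b ⊗ l ⊕ h(l, b) ⊕ l ⊕ l, b ⊕ b ⊕ b ⊕ h(b, l) ⊕ l ⊕ l ⊕ l, b ⊗ b ⊗ l ⊗ l ⊗ l ⊕ b ⊗ l ⊗ l ⊗ l ⊗ l ⊕ b ⊗ l ⊗ l ⊗ l ⊗ l) ⊕ b ⊗ b ⊗ b ⊗ g(h(l, l), b ⊕ l ⊕ l ⊕ l, b ⊗ b ⊗ l) ⊕ b ⊗ b ⊗ b ⊗ h(b ⊕ b ⊕ b, h(l, l)) ⊕ b ⊗ b ⊗ b ⊗ h(b ⊕ l ⊕ l ⊕ l, b ⊗ l ⊗ l ⊗ l) ⊕ b ⊗ b ⊗ b ⊗ h(h(b ⊕ b, h(b, l)), b ⊗ b ⊗ b ⊗ l ⊗ l ⊕ b ⊗ b ⊗ l ⊗ l ⊗ l ⊕ b ⊗ b ⊗ l ⊗ l ⊗ l ⊕ b ⊗ l ⊗ l ⊗ l ⊗ l)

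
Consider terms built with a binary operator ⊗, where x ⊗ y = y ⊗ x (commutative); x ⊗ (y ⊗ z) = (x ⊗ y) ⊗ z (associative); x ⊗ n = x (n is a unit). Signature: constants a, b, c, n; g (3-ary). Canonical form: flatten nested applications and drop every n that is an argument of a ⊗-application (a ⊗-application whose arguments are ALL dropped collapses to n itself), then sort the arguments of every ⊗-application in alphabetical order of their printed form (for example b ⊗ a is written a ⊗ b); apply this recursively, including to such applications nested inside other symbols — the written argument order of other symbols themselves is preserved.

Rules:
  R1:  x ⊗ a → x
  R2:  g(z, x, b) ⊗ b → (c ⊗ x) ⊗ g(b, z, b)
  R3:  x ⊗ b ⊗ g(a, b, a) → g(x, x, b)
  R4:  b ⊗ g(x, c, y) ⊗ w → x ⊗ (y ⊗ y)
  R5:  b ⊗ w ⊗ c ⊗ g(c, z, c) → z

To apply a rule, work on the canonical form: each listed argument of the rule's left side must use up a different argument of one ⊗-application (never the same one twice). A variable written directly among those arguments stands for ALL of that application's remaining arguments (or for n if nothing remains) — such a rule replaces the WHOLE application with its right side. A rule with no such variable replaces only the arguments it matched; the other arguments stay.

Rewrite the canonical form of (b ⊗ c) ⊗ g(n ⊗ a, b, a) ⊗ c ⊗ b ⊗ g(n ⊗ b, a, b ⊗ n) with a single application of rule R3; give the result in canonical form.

Answer: g(b ⊗ c ⊗ c ⊗ g(b, a, b), b ⊗ c ⊗ c ⊗ g(b, a, b), b)

Derivation:
Canonical form:  b ⊗ b ⊗ c ⊗ c ⊗ g(a, b, a) ⊗ g(b, a, b)
R3 matches:  uses b, g(a, b, a);  x := b ⊗ c ⊗ c ⊗ g(b, a, b)
Every leftover argument binds to the variable; the entire application is replaced.
Giving:  g(b ⊗ c ⊗ c ⊗ g(b, a, b), b ⊗ c ⊗ c ⊗ g(b, a, b), b)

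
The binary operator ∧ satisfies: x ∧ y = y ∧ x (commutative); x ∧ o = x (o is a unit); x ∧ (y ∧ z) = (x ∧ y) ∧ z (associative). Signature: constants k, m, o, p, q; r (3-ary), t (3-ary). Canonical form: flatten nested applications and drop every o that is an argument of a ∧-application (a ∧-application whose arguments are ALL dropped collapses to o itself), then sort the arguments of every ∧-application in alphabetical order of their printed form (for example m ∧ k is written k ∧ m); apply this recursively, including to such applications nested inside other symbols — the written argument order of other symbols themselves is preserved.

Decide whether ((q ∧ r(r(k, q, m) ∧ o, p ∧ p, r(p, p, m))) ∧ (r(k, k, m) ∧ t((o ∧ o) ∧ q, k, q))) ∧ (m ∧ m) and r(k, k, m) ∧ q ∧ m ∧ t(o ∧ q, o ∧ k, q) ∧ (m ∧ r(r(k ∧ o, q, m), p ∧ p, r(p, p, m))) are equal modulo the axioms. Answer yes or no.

Answer: yes — both canonical forms are m ∧ m ∧ q ∧ r(k, k, m) ∧ r(r(k, q, m), p ∧ p, r(p, p, m)) ∧ t(q, k, q)

Derivation:
Left:  ((q ∧ r(r(k, q, m) ∧ o, p ∧ p, r(p, p, m))) ∧ (r(k, k, m) ∧ t((o ∧ o) ∧ q, k, q))) ∧ (m ∧ m)
  Merge nested applications:  q ∧ r(r(k, q, m) ∧ o, p ∧ p, r(p, p, m)) ∧ r(k, k, m) ∧ t((o ∧ o) ∧ q, k, q) ∧ m ∧ m
  Inside:  r(r(k, q, m) ∧ o, p ∧ p, r(p, p, m))  →  r(r(k, q, m), p ∧ p, r(p, p, m))
  Inside:  t((o ∧ o) ∧ q, k, q)  →  t(q, k, q)
  Order the arguments:  m ∧ m ∧ q ∧ r(k, k, m) ∧ r(r(k, q, m), p ∧ p, r(p, p, m)) ∧ t(q, k, q)
Right:  r(k, k, m) ∧ q ∧ m ∧ t(o ∧ q, o ∧ k, q) ∧ (m ∧ r(r(k ∧ o, q, m), p ∧ p, r(p, p, m)))
  Un-nest:  r(k, k, m) ∧ q ∧ m ∧ t(o ∧ q, o ∧ k, q) ∧ m ∧ r(r(k ∧ o, q, m), p ∧ p, r(p, p, m))
  Inside:  t(o ∧ q, o ∧ k, q)  →  t(q, k, q)
  Canonicalize subterm:  r(r(k ∧ o, q, m), p ∧ p, r(p, p, m))  →  r(r(k, q, m), p ∧ p, r(p, p, m))
  Sort:  m ∧ m ∧ q ∧ r(k, k, m) ∧ r(r(k, q, m), p ∧ p, r(p, p, m)) ∧ t(q, k, q)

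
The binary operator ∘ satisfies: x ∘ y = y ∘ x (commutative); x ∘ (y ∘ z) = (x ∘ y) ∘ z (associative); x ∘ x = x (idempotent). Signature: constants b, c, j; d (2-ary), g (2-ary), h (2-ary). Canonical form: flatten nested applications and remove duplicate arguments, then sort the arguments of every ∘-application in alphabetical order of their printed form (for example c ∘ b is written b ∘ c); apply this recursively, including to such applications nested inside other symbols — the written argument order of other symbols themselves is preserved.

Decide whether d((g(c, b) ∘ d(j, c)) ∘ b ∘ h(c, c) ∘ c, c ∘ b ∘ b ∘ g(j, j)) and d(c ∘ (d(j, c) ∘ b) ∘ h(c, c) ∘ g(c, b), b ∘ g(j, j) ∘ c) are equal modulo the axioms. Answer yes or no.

Answer: yes — both canonical forms are d(b ∘ c ∘ d(j, c) ∘ g(c, b) ∘ h(c, c), b ∘ c ∘ g(j, j))

Derivation:
Left:  d((g(c, b) ∘ d(j, c)) ∘ b ∘ h(c, c) ∘ c, c ∘ b ∘ b ∘ g(j, j))
  Descend into:  (g(c, b) ∘ d(j, c)) ∘ b ∘ h(c, c) ∘ c
  Flatten:  g(c, b) ∘ d(j, c) ∘ b ∘ h(c, c) ∘ c
  Order the arguments:  b ∘ c ∘ d(j, c) ∘ g(c, b) ∘ h(c, c)
  Rebuild:  d(b ∘ c ∘ d(j, c) ∘ g(c, b) ∘ h(c, c), b ∘ c ∘ g(j, j))
Right:  d(c ∘ (d(j, c) ∘ b) ∘ h(c, c) ∘ g(c, b), b ∘ g(j, j) ∘ c)
  Descend into:  c ∘ (d(j, c) ∘ b) ∘ h(c, c) ∘ g(c, b)
  Un-nest:  c ∘ d(j, c) ∘ b ∘ h(c, c) ∘ g(c, b)
  Sort:  b ∘ c ∘ d(j, c) ∘ g(c, b) ∘ h(c, c)
  Reassemble:  d(b ∘ c ∘ d(j, c) ∘ g(c, b) ∘ h(c, c), b ∘ c ∘ g(j, j))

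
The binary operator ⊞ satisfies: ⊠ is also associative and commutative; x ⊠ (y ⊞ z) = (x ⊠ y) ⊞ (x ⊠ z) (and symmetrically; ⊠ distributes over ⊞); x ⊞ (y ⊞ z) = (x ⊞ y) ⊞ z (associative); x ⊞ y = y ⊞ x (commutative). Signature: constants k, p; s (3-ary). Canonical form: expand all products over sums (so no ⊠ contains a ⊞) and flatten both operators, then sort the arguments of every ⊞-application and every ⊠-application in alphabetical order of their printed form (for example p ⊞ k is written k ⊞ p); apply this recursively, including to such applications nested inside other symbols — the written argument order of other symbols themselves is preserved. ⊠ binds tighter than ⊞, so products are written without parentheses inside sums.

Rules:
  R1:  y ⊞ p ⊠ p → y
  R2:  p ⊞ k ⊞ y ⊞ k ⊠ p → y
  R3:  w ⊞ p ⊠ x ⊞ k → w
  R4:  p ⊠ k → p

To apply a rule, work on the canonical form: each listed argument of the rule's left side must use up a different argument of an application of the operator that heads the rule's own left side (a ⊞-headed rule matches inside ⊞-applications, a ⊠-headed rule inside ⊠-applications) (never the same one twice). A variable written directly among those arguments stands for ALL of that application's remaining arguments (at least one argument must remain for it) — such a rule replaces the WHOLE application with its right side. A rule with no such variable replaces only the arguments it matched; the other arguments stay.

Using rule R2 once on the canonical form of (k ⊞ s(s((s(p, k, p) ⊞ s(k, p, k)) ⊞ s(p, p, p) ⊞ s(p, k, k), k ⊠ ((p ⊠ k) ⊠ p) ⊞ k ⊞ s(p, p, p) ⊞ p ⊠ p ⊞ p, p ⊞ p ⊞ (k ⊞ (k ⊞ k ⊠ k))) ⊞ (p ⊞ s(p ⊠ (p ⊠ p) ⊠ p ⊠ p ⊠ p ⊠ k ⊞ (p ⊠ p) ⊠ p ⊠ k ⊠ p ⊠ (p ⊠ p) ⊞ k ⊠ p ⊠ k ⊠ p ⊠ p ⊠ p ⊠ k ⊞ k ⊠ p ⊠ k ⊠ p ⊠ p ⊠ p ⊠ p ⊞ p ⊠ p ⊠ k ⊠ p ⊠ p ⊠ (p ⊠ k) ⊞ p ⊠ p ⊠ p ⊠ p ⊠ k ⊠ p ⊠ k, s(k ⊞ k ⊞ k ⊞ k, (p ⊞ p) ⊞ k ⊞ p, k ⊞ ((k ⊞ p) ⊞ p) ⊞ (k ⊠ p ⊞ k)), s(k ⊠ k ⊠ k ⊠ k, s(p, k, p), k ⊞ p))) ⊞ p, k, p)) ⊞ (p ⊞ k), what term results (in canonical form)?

Canonical form:  k ⊞ k ⊞ p ⊞ s(p ⊞ p ⊞ s(k ⊠ k ⊠ k ⊠ p ⊠ p ⊠ p ⊠ p ⊞ k ⊠ k ⊠ p ⊠ p ⊠ p ⊠ p ⊠ p ⊞ k ⊠ k ⊠ p ⊠ p ⊠ p ⊠ p ⊠ p ⊞ k ⊠ k ⊠ p ⊠ p ⊠ p ⊠ p ⊠ p ⊞ k ⊠ p ⊠ p ⊠ p ⊠ p ⊠ p ⊠ p ⊞ k ⊠ p ⊠ p ⊠ p ⊠ p ⊠ p ⊠ p, s(k ⊞ k ⊞ k ⊞ k, k ⊞ p ⊞ p ⊞ p, k ⊞ k ⊞ k ⊞ k ⊠ p ⊞ p ⊞ p), s(k ⊠ k ⊠ k ⊠ k, s(p, k, p), k ⊞ p)) ⊞ s(s(k, p, k) ⊞ s(p, k, k) ⊞ s(p, k, p) ⊞ s(p, p, p), k ⊞ k ⊠ k ⊠ p ⊠ p ⊞ p ⊞ p ⊠ p ⊞ s(p, p, p), k ⊞ k ⊞ k ⊠ k ⊞ p ⊞ p), k, p)
Apply R2:  consuming k, k ⊠ p, p;  y := k ⊞ k ⊞ p
The extension variable absorbs all remaining arguments, so the whole application is rewritten.
Result:  k ⊞ k ⊞ p ⊞ s(p ⊞ p ⊞ s(k ⊠ k ⊠ k ⊠ p ⊠ p ⊠ p ⊠ p ⊞ k ⊠ k ⊠ p ⊠ p ⊠ p ⊠ p ⊠ p ⊞ k ⊠ k ⊠ p ⊠ p ⊠ p ⊠ p ⊠ p ⊞ k ⊠ k ⊠ p ⊠ p ⊠ p ⊠ p ⊠ p ⊞ k ⊠ p ⊠ p ⊠ p ⊠ p ⊠ p ⊠ p ⊞ k ⊠ p ⊠ p ⊠ p ⊠ p ⊠ p ⊠ p, s(k ⊞ k ⊞ k ⊞ k, k ⊞ p ⊞ p ⊞ p, k ⊞ k ⊞ p), s(k ⊠ k ⊠ k ⊠ k, s(p, k, p), k ⊞ p)) ⊞ s(s(k, p, k) ⊞ s(p, k, k) ⊞ s(p, k, p) ⊞ s(p, p, p), k ⊞ k ⊠ k ⊠ p ⊠ p ⊞ p ⊞ p ⊠ p ⊞ s(p, p, p), k ⊞ k ⊞ k ⊠ k ⊞ p ⊞ p), k, p)

Answer: k ⊞ k ⊞ p ⊞ s(p ⊞ p ⊞ s(k ⊠ k ⊠ k ⊠ p ⊠ p ⊠ p ⊠ p ⊞ k ⊠ k ⊠ p ⊠ p ⊠ p ⊠ p ⊠ p ⊞ k ⊠ k ⊠ p ⊠ p ⊠ p ⊠ p ⊠ p ⊞ k ⊠ k ⊠ p ⊠ p ⊠ p ⊠ p ⊠ p ⊞ k ⊠ p ⊠ p ⊠ p ⊠ p ⊠ p ⊠ p ⊞ k ⊠ p ⊠ p ⊠ p ⊠ p ⊠ p ⊠ p, s(k ⊞ k ⊞ k ⊞ k, k ⊞ p ⊞ p ⊞ p, k ⊞ k ⊞ p), s(k ⊠ k ⊠ k ⊠ k, s(p, k, p), k ⊞ p)) ⊞ s(s(k, p, k) ⊞ s(p, k, k) ⊞ s(p, k, p) ⊞ s(p, p, p), k ⊞ k ⊠ k ⊠ p ⊠ p ⊞ p ⊞ p ⊠ p ⊞ s(p, p, p), k ⊞ k ⊞ k ⊠ k ⊞ p ⊞ p), k, p)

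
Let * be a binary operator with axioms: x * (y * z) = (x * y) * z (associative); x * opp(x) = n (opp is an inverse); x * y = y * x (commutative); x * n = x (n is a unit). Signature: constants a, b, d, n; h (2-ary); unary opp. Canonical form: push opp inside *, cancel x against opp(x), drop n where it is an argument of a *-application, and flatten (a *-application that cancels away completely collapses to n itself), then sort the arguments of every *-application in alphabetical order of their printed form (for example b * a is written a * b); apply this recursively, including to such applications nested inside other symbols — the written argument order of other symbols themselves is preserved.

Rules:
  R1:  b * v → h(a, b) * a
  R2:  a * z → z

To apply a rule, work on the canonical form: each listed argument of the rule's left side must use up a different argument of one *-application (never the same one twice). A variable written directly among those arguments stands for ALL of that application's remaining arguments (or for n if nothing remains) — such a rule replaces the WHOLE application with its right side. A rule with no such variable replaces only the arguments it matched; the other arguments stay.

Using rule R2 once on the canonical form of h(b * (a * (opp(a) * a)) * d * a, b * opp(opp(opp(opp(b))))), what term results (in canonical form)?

Answer: h(a * b * d, b * b)

Derivation:
Canonical form:  h(a * a * b * d, b * b)
Apply R2:  consuming a;  z := a * b * d
The extension variable absorbs all remaining arguments, so the whole application is rewritten.
New term:  h(a * b * d, b * b)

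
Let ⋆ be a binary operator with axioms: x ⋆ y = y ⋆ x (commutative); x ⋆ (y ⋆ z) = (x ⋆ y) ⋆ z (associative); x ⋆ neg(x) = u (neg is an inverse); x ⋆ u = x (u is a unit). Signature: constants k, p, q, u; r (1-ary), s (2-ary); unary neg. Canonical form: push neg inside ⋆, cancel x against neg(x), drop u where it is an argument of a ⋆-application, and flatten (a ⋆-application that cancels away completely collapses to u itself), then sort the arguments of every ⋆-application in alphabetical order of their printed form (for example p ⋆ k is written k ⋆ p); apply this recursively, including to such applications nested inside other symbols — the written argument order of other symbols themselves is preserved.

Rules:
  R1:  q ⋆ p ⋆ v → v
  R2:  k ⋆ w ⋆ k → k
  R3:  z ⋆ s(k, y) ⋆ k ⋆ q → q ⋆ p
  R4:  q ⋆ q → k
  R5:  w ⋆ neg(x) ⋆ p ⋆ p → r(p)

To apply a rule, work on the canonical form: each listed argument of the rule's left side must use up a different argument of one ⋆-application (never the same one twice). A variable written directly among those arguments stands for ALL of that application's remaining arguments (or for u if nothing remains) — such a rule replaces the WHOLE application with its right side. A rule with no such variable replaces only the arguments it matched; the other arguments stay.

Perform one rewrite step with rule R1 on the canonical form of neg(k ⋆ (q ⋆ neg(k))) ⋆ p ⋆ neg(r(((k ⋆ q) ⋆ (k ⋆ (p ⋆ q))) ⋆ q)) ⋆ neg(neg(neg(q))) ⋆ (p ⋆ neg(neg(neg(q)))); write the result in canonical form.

Answer: neg(q) ⋆ neg(q) ⋆ neg(q) ⋆ neg(r(k ⋆ k ⋆ q ⋆ q)) ⋆ p ⋆ p

Derivation:
Canonical form:  neg(q) ⋆ neg(q) ⋆ neg(q) ⋆ neg(r(k ⋆ k ⋆ p ⋆ q ⋆ q ⋆ q)) ⋆ p ⋆ p
R1 matches:  uses p, q;  v := k ⋆ k ⋆ q ⋆ q
The variable takes the whole remainder — replace the entire application.
Giving:  neg(q) ⋆ neg(q) ⋆ neg(q) ⋆ neg(r(k ⋆ k ⋆ q ⋆ q)) ⋆ p ⋆ p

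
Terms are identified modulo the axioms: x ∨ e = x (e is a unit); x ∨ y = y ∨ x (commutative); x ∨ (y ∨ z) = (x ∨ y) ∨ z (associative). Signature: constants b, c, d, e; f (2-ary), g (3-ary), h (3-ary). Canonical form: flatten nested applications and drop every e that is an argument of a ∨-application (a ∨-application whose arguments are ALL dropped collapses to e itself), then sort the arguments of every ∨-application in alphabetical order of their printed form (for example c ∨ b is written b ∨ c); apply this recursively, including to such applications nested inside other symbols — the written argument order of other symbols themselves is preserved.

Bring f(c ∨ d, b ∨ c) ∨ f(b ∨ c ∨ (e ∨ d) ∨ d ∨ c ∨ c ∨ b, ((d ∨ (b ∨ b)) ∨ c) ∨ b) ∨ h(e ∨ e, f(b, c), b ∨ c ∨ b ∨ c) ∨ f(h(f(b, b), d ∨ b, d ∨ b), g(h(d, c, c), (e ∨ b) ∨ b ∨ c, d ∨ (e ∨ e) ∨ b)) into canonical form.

Simplify inside:  f(b ∨ c ∨ (e ∨ d) ∨ d ∨ c ∨ c ∨ b, ((d ∨ (b ∨ b)) ∨ c) ∨ b)  →  f(b ∨ b ∨ c ∨ c ∨ c ∨ d ∨ d, b ∨ b ∨ b ∨ c ∨ d)
Inside:  h(e ∨ e, f(b, c), b ∨ c ∨ b ∨ c)  →  h(e, f(b, c), b ∨ b ∨ c ∨ c)
Canonicalize subterm:  f(h(f(b, b), d ∨ b, d ∨ b), g(h(d, c, c), (e ∨ b) ∨ b ∨ c, d ∨ (e ∨ e) ∨ b))  →  f(h(f(b, b), b ∨ d, b ∨ d), g(h(d, c, c), b ∨ b ∨ c, b ∨ d))
Sort arguments:  f(b ∨ b ∨ c ∨ c ∨ c ∨ d ∨ d, b ∨ b ∨ b ∨ c ∨ d) ∨ f(c ∨ d, b ∨ c) ∨ f(h(f(b, b), b ∨ d, b ∨ d), g(h(d, c, c), b ∨ b ∨ c, b ∨ d)) ∨ h(e, f(b, c), b ∨ b ∨ c ∨ c)

Answer: f(b ∨ b ∨ c ∨ c ∨ c ∨ d ∨ d, b ∨ b ∨ b ∨ c ∨ d) ∨ f(c ∨ d, b ∨ c) ∨ f(h(f(b, b), b ∨ d, b ∨ d), g(h(d, c, c), b ∨ b ∨ c, b ∨ d)) ∨ h(e, f(b, c), b ∨ b ∨ c ∨ c)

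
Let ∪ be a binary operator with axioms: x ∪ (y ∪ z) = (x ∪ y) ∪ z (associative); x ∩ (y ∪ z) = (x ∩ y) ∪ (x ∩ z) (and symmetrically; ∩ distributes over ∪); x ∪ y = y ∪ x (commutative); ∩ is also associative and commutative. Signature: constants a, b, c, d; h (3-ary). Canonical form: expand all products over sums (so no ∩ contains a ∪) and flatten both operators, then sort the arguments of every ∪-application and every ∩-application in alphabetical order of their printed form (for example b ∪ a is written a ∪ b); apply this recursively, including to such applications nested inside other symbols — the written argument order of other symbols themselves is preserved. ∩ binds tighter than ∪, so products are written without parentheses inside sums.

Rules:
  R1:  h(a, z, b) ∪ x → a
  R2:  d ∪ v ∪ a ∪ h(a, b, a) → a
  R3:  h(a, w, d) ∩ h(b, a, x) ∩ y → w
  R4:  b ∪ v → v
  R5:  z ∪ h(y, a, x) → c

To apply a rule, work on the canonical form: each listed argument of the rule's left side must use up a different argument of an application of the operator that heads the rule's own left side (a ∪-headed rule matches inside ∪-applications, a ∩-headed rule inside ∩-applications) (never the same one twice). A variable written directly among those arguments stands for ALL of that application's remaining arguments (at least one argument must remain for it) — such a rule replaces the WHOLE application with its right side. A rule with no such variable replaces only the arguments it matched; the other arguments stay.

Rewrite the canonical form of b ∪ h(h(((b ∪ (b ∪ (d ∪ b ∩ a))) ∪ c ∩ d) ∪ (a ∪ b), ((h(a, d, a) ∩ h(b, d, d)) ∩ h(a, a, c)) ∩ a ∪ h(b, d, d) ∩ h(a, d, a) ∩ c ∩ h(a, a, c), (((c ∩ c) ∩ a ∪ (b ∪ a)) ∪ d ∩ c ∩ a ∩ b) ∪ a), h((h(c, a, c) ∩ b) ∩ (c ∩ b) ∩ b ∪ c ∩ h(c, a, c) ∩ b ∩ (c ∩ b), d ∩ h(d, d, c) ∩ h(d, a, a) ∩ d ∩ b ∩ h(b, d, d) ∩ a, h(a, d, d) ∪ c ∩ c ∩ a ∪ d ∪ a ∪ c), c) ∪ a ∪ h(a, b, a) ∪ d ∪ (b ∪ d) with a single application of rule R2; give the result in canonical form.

Canonical form:  a ∪ b ∪ b ∪ d ∪ d ∪ h(a, b, a) ∪ h(h(a ∪ a ∩ b ∪ b ∪ b ∪ b ∪ c ∩ d ∪ d, a ∩ h(a, a, c) ∩ h(a, d, a) ∩ h(b, d, d) ∪ c ∩ h(a, a, c) ∩ h(a, d, a) ∩ h(b, d, d), a ∪ a ∪ a ∩ b ∩ c ∩ d ∪ a ∩ c ∩ c ∪ b), h(b ∩ b ∩ b ∩ c ∩ h(c, a, c) ∪ b ∩ b ∩ c ∩ c ∩ h(c, a, c), a ∩ b ∩ d ∩ d ∩ h(b, d, d) ∩ h(d, a, a) ∩ h(d, d, c), a ∪ a ∩ c ∩ c ∪ c ∪ d ∪ h(a, d, d)), c)
R2 matches:  uses a, d, h(a, b, a);  v := b ∪ b ∪ d ∪ h(h(a ∪ a ∩ b ∪ b ∪ b ∪ b ∪ c ∩ d ∪ d, a ∩ h(a, a, c) ∩ h(a, d, a) ∩ h(b, d, d) ∪ c ∩ h(a, a, c) ∩ h(a, d, a) ∩ h(b, d, d), a ∪ a ∪ a ∩ b ∩ c ∩ d ∪ a ∩ c ∩ c ∪ b), h(b ∩ b ∩ b ∩ c ∩ h(c, a, c) ∪ b ∩ b ∩ c ∩ c ∩ h(c, a, c), a ∩ b ∩ d ∩ d ∩ h(b, d, d) ∩ h(d, a, a) ∩ h(d, d, c), a ∪ a ∩ c ∩ c ∪ c ∪ d ∪ h(a, d, d)), c)
The variable takes the whole remainder — replace the entire application.
Giving:  a

Answer: a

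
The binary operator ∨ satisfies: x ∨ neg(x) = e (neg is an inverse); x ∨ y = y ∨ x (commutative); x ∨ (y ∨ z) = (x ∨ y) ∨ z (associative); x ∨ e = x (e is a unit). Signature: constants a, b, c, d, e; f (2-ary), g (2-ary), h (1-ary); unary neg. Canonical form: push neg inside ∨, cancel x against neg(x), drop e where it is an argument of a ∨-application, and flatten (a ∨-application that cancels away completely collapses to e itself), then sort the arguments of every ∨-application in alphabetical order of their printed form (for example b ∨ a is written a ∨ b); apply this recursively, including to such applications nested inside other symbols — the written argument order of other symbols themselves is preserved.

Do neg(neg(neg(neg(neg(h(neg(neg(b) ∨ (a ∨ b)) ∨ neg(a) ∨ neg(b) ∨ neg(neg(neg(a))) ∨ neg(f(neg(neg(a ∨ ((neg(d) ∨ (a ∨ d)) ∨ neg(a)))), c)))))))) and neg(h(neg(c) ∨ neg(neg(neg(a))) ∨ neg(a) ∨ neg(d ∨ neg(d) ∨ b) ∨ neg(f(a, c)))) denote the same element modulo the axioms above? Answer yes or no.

Left:  neg(neg(neg(neg(neg(h(neg(neg(b) ∨ (a ∨ b)) ∨ neg(a) ∨ neg(b) ∨ neg(neg(neg(a))) ∨ neg(f(neg(neg(a ∨ ((neg(d) ∨ (a ∨ d)) ∨ neg(a)))), c))))))))
  Push neg inside:  distribute neg over ∨ and collapse double neg
  Collect:  neg(h(neg(a) ∨ neg(a) ∨ neg(a) ∨ neg(b) ∨ neg(f(a, c))))
Right:  neg(h(neg(c) ∨ neg(neg(neg(a))) ∨ neg(a) ∨ neg(d ∨ neg(d) ∨ b) ∨ neg(f(a, c))))
  Push neg inside:  distribute neg over ∨ and collapse double neg
  Collect:  neg(h(neg(a) ∨ neg(a) ∨ neg(b) ∨ neg(c) ∨ neg(f(a, c))))

Answer: no — neg(h(neg(a) ∨ neg(a) ∨ neg(a) ∨ neg(b) ∨ neg(f(a, c)))) vs neg(h(neg(a) ∨ neg(a) ∨ neg(b) ∨ neg(c) ∨ neg(f(a, c))))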